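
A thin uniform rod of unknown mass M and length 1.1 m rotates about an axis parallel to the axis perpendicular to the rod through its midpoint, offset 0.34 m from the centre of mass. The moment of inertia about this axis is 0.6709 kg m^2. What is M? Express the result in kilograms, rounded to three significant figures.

3.10

I = I_cm + Md² = (1/12)ML² + Md² = M·[0.0833333·(1.1)² + (0.34)²] = M·0.21643.
So M = 0.6709 / 0.21643 = 3.0998 kg.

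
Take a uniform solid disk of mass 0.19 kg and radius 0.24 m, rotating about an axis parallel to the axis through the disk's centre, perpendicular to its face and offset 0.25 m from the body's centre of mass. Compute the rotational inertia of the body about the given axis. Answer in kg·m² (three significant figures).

0.0173

I_cm = (1/2)MR² = (1/2)(0.19)(0.24)² = 0.005472 kg·m²; centre at d = 0.25 m, so I = I_cm + Md² gives I = 0.005472 + (0.19)(0.25)² = 0.017347 kg·m².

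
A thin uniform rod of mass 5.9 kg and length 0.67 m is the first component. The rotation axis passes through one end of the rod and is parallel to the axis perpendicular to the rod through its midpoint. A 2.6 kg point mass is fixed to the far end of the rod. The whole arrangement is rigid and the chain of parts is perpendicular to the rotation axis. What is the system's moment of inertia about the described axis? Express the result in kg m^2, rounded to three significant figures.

2.05

Thin rod: I_cm = (1/12)ML² = (1/12)(5.9)(0.67)² = 0.22071 kg m^2; centre at d = 0.335 m, so I = I_cm + Md² gives I = 0.22071 + (5.9)(0.335)² = 0.88284 kg m^2.
Point mass: I_cm = 0; centre at d = 0.335 + 0.335 = 0.67 m, so I = I_cm + Md² gives I = 0 + (2.6)(0.67)² = 1.1671 kg m^2.
Total I = 0.88284 + 1.1671 = 2.05 kg m^2.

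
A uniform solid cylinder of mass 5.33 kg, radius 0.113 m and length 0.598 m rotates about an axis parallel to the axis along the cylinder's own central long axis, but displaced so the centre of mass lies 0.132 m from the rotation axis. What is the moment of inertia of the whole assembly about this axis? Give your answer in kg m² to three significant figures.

0.127

I_cm = (1/2)MR² = (1/2)(5.33)(0.113)² = 0.034029 kg m²; centre at d = 0.132 m, so the parallel axis theorem gives I = 0.034029 + (5.33)(0.132)² = 0.1269 kg m².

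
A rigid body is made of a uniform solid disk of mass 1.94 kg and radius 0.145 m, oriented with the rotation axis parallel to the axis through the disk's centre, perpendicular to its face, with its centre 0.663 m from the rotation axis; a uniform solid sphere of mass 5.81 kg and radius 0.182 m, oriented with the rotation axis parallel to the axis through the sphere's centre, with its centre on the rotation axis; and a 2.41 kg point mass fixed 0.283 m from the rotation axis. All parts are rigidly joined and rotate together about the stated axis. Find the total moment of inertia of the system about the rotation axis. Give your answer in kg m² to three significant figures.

1.14

Solid disk: I_cm = (1/2)MR² = (1/2)(1.94)(0.145)² = 0.020394 kg m²; centre at d = 0.663 m, so the parallel axis theorem gives I = 0.020394 + (1.94)(0.663)² = 0.87316 kg m².
Solid sphere: I_cm = (2/5)MR² = (2/5)(5.81)(0.182)² = 0.07698 kg m²; axis through the centre, so I = 0.07698 kg m².
Point mass: I_cm = 0; centre at d = 0.283 m, so the parallel axis theorem gives I = 0 + (2.41)(0.283)² = 0.19301 kg m².
Total I = 0.87316 + 0.07698 + 0.19301 = 1.1432 kg m².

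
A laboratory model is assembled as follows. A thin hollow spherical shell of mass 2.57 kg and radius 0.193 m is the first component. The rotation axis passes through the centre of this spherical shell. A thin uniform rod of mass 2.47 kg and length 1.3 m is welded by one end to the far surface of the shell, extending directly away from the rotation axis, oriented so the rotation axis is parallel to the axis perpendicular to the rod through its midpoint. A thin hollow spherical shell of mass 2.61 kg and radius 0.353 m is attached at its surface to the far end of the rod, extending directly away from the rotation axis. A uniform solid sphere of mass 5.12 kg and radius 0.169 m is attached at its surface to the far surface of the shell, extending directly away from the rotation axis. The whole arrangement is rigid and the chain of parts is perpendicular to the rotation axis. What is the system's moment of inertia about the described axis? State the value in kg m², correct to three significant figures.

Spherical shell: I_cm = (2/3)MR² = (2/3)(2.57)(0.193)² = 0.06382 kg m²; axis through the centre, so I = 0.06382 kg m².
Thin rod: I_cm = (1/12)ML² = (1/12)(2.47)(1.3)² = 0.34786 kg m²; centre at d = 0.193 + 0.65 = 0.843 m, so I = I_cm + Md² gives I = 0.34786 + (2.47)(0.843)² = 2.1032 kg m².
Spherical shell: I_cm = (2/3)MR² = (2/3)(2.61)(0.353)² = 0.21682 kg m²; centre at d = 0.193 + 0.65 + 0.65 + 0.353 = 1.846 m, so I = I_cm + Md² gives I = 0.21682 + (2.61)(1.846)² = 9.111 kg m².
Solid sphere: I_cm = (2/5)MR² = (2/5)(5.12)(0.169)² = 0.058493 kg m²; centre at d = 0.193 + 0.65 + 0.65 + 0.353 + 0.353 + 0.169 = 2.368 m, so I = I_cm + Md² gives I = 0.058493 + (5.12)(2.368)² = 28.769 kg m².
Total I = 0.06382 + 2.1032 + 9.111 + 28.769 = 40.046 kg m².

40.0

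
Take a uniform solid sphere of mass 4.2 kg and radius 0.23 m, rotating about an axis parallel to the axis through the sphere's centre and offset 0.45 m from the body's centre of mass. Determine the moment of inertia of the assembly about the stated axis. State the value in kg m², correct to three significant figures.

0.939

I_cm = (2/5)MR² = (2/5)(4.2)(0.23)² = 0.088872 kg m²; centre at d = 0.45 m, so I = I_cm + Md² gives I = 0.088872 + (4.2)(0.45)² = 0.93937 kg m².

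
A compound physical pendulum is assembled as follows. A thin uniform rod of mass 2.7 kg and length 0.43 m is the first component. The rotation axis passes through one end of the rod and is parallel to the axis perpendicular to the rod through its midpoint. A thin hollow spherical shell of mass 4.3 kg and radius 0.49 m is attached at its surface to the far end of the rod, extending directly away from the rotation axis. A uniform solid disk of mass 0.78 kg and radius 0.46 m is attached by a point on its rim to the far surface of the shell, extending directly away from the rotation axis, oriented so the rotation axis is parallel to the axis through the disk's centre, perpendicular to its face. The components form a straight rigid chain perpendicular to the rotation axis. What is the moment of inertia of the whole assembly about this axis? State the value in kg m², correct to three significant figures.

Thin rod: I_cm = (1/12)ML² = (1/12)(2.7)(0.43)² = 0.041602 kg m²; centre at d = 0.215 m, so the parallel axis theorem gives I = 0.041602 + (2.7)(0.215)² = 0.16641 kg m².
Spherical shell: I_cm = (2/3)MR² = (2/3)(4.3)(0.49)² = 0.68829 kg m²; centre at d = 0.215 + 0.215 + 0.49 = 0.92 m, so the parallel axis theorem gives I = 0.68829 + (4.3)(0.92)² = 4.3278 kg m².
Solid disk: I_cm = (1/2)MR² = (1/2)(0.78)(0.46)² = 0.082524 kg m²; centre at d = 0.215 + 0.215 + 0.49 + 0.49 + 0.46 = 1.87 m, so the parallel axis theorem gives I = 0.082524 + (0.78)(1.87)² = 2.8101 kg m².
Total I = 0.16641 + 4.3278 + 2.8101 = 7.3043 kg m².

7.30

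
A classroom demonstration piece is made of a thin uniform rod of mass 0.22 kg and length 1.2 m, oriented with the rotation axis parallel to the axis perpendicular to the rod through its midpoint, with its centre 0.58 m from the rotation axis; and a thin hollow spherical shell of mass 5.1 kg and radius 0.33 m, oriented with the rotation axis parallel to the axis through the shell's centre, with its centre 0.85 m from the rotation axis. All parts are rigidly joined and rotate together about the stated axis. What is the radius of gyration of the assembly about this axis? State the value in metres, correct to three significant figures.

0.884

Thin rod: I_cm = (1/12)ML² = (1/12)(0.22)(1.2)² = 0.0264 kg m^2; centre at d = 0.58 m, so I = I_cm + Md² gives I = 0.0264 + (0.22)(0.58)² = 0.10041 kg m^2.
Spherical shell: I_cm = (2/3)MR² = (2/3)(5.1)(0.33)² = 0.37026 kg m^2; centre at d = 0.85 m, so I = I_cm + Md² gives I = 0.37026 + (5.1)(0.85)² = 4.055 kg m^2.
Total I = 4.1554 kg m^2; total mass M = 5.32 kg.
k = √(I/M) = √(4.1554/5.32) = 0.8838 m.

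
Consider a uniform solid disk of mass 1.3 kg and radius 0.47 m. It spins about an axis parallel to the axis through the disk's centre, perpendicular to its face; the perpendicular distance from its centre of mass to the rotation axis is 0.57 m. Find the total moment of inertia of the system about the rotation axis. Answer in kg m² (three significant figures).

0.566

I_cm = (1/2)MR² = (1/2)(1.3)(0.47)² = 0.14358 kg m²; centre at d = 0.57 m, so I = I_cm + Md² gives I = 0.14358 + (1.3)(0.57)² = 0.56595 kg m².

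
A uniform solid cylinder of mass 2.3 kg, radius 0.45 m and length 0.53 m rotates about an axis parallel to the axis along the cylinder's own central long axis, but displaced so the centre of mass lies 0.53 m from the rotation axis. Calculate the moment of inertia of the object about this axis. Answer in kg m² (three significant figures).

I_cm = (1/2)MR² = (1/2)(2.3)(0.45)² = 0.23287 kg m²; centre at d = 0.53 m, so the parallel axis theorem gives I = 0.23287 + (2.3)(0.53)² = 0.87895 kg m².

0.879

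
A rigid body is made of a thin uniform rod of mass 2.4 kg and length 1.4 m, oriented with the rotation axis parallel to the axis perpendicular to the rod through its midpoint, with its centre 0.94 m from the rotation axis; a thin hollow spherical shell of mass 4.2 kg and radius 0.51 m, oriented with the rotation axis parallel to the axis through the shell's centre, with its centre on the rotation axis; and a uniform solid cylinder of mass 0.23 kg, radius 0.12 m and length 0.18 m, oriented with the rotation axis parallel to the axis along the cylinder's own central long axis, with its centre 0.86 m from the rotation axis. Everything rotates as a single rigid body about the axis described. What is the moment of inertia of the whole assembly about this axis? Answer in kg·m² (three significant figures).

Thin rod: I_cm = (1/12)ML² = (1/12)(2.4)(1.4)² = 0.392 kg·m²; centre at d = 0.94 m, so the parallel axis theorem gives I = 0.392 + (2.4)(0.94)² = 2.5126 kg·m².
Spherical shell: I_cm = (2/3)MR² = (2/3)(4.2)(0.51)² = 0.72828 kg·m²; axis through the centre, so I = 0.72828 kg·m².
Solid cylinder: I_cm = (1/2)MR² = (1/2)(0.23)(0.12)² = 0.001656 kg·m²; centre at d = 0.86 m, so the parallel axis theorem gives I = 0.001656 + (0.23)(0.86)² = 0.17176 kg·m².
Total I = 2.5126 + 0.72828 + 0.17176 = 3.4127 kg·m².

3.41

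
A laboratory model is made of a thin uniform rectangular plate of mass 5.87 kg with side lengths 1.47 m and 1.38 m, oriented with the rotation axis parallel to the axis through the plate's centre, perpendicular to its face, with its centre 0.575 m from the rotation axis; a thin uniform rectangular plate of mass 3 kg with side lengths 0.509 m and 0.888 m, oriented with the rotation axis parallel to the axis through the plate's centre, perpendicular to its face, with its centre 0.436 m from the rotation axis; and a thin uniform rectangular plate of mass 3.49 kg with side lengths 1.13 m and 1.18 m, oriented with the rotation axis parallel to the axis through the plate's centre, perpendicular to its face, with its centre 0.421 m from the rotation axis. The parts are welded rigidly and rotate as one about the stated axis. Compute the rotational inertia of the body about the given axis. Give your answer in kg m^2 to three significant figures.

6.16

Rectangular plate: I_cm = (1/12)M(a²+b²) = (1/12)(5.87)[(1.47)² + (1.38)²] = 1.9886 kg m^2; centre at d = 0.575 m, so I = I_cm + Md² gives I = 1.9886 + (5.87)(0.575)² = 3.9294 kg m^2.
Rectangular plate: I_cm = (1/12)M(a²+b²) = (1/12)(3)[(0.509)² + (0.888)²] = 0.26191 kg m^2; centre at d = 0.436 m, so I = I_cm + Md² gives I = 0.26191 + (3)(0.436)² = 0.83219 kg m^2.
Rectangular plate: I_cm = (1/12)M(a²+b²) = (1/12)(3.49)[(1.13)² + (1.18)²] = 0.77632 kg m^2; centre at d = 0.421 m, so I = I_cm + Md² gives I = 0.77632 + (3.49)(0.421)² = 1.3949 kg m^2.
Total I = 3.9294 + 0.83219 + 1.3949 = 6.1565 kg m^2.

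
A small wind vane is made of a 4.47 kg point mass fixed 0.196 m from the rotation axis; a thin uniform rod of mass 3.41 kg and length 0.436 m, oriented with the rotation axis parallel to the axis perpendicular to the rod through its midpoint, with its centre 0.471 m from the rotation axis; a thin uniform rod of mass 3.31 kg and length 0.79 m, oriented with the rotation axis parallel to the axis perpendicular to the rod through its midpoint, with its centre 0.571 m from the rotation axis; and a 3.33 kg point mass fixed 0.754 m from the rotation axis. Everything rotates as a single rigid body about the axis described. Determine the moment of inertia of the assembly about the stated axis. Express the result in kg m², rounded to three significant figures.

Point mass: I_cm = 0; centre at d = 0.196 m, so I = I_cm + Md² gives I = 0 + (4.47)(0.196)² = 0.17172 kg m².
Thin rod: I_cm = (1/12)ML² = (1/12)(3.41)(0.436)² = 0.054019 kg m²; centre at d = 0.471 m, so I = I_cm + Md² gives I = 0.054019 + (3.41)(0.471)² = 0.8105 kg m².
Thin rod: I_cm = (1/12)ML² = (1/12)(3.31)(0.79)² = 0.17215 kg m²; centre at d = 0.571 m, so I = I_cm + Md² gives I = 0.17215 + (3.31)(0.571)² = 1.2513 kg m².
Point mass: I_cm = 0; centre at d = 0.754 m, so I = I_cm + Md² gives I = 0 + (3.33)(0.754)² = 1.8932 kg m².
Total I = 0.17172 + 0.8105 + 1.2513 + 1.8932 = 4.1267 kg m².

4.13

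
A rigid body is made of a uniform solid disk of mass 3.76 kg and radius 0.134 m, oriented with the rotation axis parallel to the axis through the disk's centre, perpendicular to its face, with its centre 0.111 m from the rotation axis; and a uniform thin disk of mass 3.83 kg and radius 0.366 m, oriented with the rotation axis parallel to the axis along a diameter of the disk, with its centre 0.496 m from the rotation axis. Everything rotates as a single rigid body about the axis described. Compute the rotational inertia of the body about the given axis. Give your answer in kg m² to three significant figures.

Solid disk: I_cm = (1/2)MR² = (1/2)(3.76)(0.134)² = 0.033757 kg m²; centre at d = 0.111 m, so the parallel axis theorem gives I = 0.033757 + (3.76)(0.111)² = 0.080084 kg m².
Thin disk: I_cm = (1/4)MR² = (1/4)(3.83)(0.366)² = 0.12826 kg m²; centre at d = 0.496 m, so the parallel axis theorem gives I = 0.12826 + (3.83)(0.496)² = 1.0705 kg m².
Total I = 0.080084 + 1.0705 = 1.1506 kg m².

1.15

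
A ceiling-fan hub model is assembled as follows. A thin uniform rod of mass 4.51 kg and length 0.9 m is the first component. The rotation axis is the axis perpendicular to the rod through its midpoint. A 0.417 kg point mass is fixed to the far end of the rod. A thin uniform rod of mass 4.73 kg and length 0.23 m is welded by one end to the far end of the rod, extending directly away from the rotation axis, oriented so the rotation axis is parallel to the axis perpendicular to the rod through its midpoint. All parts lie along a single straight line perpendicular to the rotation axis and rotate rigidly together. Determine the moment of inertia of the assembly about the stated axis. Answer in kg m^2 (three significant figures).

1.92

Thin rod: I_cm = (1/12)ML² = (1/12)(4.51)(0.9)² = 0.30443 kg m^2; axis through the centre, so I = 0.30443 kg m^2.
Point mass: I_cm = 0; centre at d = 0.45 m, so the parallel axis theorem gives I = 0 + (0.417)(0.45)² = 0.084443 kg m^2.
Thin rod: I_cm = (1/12)ML² = (1/12)(4.73)(0.23)² = 0.020851 kg m^2; centre at d = 0.45 + 0.115 = 0.565 m, so the parallel axis theorem gives I = 0.020851 + (4.73)(0.565)² = 1.5308 kg m^2.
Total I = 0.30443 + 0.084443 + 1.5308 = 1.9197 kg m^2.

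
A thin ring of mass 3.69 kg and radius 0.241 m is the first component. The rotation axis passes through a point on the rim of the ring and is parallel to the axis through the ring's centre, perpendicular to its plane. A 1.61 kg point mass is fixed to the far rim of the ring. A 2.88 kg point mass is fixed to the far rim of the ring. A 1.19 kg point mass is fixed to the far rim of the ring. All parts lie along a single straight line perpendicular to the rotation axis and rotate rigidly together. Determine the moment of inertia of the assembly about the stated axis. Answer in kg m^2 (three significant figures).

1.75

Thin ring: I_cm = MR² = (3.69)(0.241)² = 0.21432 kg m^2; centre at d = 0.241 m, so I = I_cm + Md² gives I = 0.21432 + (3.69)(0.241)² = 0.42864 kg m^2.
Point mass: I_cm = 0; centre at d = 0.241 + 0.241 = 0.482 m, so I = I_cm + Md² gives I = 0 + (1.61)(0.482)² = 0.37404 kg m^2.
Point mass: I_cm = 0; centre at d = 0.241 + 0.241 = 0.482 m, so I = I_cm + Md² gives I = 0 + (2.88)(0.482)² = 0.66909 kg m^2.
Point mass: I_cm = 0; centre at d = 0.241 + 0.241 = 0.482 m, so I = I_cm + Md² gives I = 0 + (1.19)(0.482)² = 0.27647 kg m^2.
Total I = 0.42864 + 0.37404 + 0.66909 + 0.27647 = 1.7482 kg m^2.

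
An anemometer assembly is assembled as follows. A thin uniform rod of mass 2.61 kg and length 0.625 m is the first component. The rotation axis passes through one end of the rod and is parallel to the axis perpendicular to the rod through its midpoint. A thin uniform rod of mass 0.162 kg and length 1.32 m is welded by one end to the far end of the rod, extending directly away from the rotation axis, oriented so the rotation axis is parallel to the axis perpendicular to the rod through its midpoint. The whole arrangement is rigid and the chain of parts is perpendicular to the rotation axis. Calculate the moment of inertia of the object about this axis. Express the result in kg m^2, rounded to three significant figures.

Thin rod: I_cm = (1/12)ML² = (1/12)(2.61)(0.625)² = 0.084961 kg m^2; centre at d = 0.3125 m, so I = I_cm + Md² gives I = 0.084961 + (2.61)(0.3125)² = 0.33984 kg m^2.
Thin rod: I_cm = (1/12)ML² = (1/12)(0.162)(1.32)² = 0.023522 kg m^2; centre at d = 0.3125 + 0.3125 + 0.66 = 1.285 m, so I = I_cm + Md² gives I = 0.023522 + (0.162)(1.285)² = 0.29102 kg m^2.
Total I = 0.33984 + 0.29102 = 0.63086 kg m^2.

0.631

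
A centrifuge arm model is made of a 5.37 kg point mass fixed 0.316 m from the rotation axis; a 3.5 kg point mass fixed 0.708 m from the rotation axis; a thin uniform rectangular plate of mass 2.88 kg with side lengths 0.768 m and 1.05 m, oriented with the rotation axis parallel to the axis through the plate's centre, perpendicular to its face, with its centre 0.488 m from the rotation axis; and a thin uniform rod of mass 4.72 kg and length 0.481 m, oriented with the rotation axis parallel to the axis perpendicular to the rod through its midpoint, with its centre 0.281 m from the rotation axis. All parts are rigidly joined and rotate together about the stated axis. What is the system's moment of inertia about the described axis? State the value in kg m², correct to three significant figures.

Point mass: I_cm = 0; centre at d = 0.316 m, so I = I_cm + Md² gives I = 0 + (5.37)(0.316)² = 0.53623 kg m².
Point mass: I_cm = 0; centre at d = 0.708 m, so I = I_cm + Md² gives I = 0 + (3.5)(0.708)² = 1.7544 kg m².
Rectangular plate: I_cm = (1/12)M(a²+b²) = (1/12)(2.88)[(0.768)² + (1.05)²] = 0.40616 kg m²; centre at d = 0.488 m, so I = I_cm + Md² gives I = 0.40616 + (2.88)(0.488)² = 1.092 kg m².
Thin rod: I_cm = (1/12)ML² = (1/12)(4.72)(0.481)² = 0.091002 kg m²; centre at d = 0.281 m, so I = I_cm + Md² gives I = 0.091002 + (4.72)(0.281)² = 0.4637 kg m².
Total I = 0.53623 + 1.7544 + 1.092 + 0.4637 = 3.8464 kg m².

3.85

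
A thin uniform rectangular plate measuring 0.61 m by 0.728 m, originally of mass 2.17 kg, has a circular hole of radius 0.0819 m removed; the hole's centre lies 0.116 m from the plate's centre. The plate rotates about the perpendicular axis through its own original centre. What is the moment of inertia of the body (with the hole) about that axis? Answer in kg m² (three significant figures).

0.161

Unpierced body about its centre: I₀ = (1/12)M(a²+b²) = (1/12)(2.17)[(0.61)² + (0.728)²] = 0.16313 kg m².
The removed disk has mass m = M·πr²/(ab) = (2.17)·π(0.0819)²/(0.61·0.728) = 0.10297 kg (same uniform areal density).
Its moment of inertia about the rotation axis (parallel-axis theorem): I_hole = (1/2)mr² + md² = (1/2)(0.10297)(0.0819)² + (0.10297)(0.116)² = 0.0017309 kg m².
Treating the hole as negative mass, I = I₀ − I_hole = 0.16313 − 0.0017309 = 0.1614 kg m².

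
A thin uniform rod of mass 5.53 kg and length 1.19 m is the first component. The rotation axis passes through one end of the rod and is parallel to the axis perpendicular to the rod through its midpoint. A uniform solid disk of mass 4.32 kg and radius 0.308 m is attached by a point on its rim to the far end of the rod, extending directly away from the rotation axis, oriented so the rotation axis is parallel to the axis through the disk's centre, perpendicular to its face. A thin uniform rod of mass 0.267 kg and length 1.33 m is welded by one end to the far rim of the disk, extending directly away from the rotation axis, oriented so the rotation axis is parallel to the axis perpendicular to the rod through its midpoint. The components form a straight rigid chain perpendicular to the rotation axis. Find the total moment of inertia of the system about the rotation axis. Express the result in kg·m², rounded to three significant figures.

Thin rod: I_cm = (1/12)ML² = (1/12)(5.53)(1.19)² = 0.65259 kg·m²; centre at d = 0.595 m, so the parallel axis theorem gives I = 0.65259 + (5.53)(0.595)² = 2.6103 kg·m².
Solid disk: I_cm = (1/2)MR² = (1/2)(4.32)(0.308)² = 0.20491 kg·m²; centre at d = 0.595 + 0.595 + 0.308 = 1.498 m, so the parallel axis theorem gives I = 0.20491 + (4.32)(1.498)² = 9.899 kg·m².
Thin rod: I_cm = (1/12)ML² = (1/12)(0.267)(1.33)² = 0.039358 kg·m²; centre at d = 0.595 + 0.595 + 0.308 + 0.308 + 0.665 = 2.471 m, so the parallel axis theorem gives I = 0.039358 + (0.267)(2.471)² = 1.6696 kg·m².
Total I = 2.6103 + 9.899 + 1.6696 = 14.179 kg·m².

14.2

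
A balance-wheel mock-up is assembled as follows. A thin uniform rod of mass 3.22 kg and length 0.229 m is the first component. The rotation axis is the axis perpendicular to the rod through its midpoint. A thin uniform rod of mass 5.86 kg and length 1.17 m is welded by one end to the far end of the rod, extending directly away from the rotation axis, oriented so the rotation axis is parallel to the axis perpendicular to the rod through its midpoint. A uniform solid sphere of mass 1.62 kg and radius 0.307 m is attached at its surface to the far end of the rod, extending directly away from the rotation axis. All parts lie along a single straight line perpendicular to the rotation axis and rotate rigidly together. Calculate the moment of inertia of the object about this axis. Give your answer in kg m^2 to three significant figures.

7.71

Thin rod: I_cm = (1/12)ML² = (1/12)(3.22)(0.229)² = 0.014072 kg m^2; axis through the centre, so I = 0.014072 kg m^2.
Thin rod: I_cm = (1/12)ML² = (1/12)(5.86)(1.17)² = 0.66848 kg m^2; centre at d = 0.1145 + 0.585 = 0.6995 m, so I = I_cm + Md² gives I = 0.66848 + (5.86)(0.6995)² = 3.5358 kg m^2.
Solid sphere: I_cm = (2/5)MR² = (2/5)(1.62)(0.307)² = 0.061073 kg m^2; centre at d = 0.1145 + 0.585 + 0.585 + 0.307 = 1.5915 m, so I = I_cm + Md² gives I = 0.061073 + (1.62)(1.5915)² = 4.1643 kg m^2.
Total I = 0.014072 + 3.5358 + 4.1643 = 7.7142 kg m^2.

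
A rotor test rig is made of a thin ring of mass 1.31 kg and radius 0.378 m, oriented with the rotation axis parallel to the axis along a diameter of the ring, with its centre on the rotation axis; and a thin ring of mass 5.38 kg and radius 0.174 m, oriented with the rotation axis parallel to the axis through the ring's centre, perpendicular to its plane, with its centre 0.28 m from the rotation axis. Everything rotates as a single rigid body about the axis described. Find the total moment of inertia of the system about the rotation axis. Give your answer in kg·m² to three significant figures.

Thin ring: I_cm = (1/2)MR² = (1/2)(1.31)(0.378)² = 0.093589 kg·m²; axis through the centre, so I = 0.093589 kg·m².
Thin ring: I_cm = MR² = (5.38)(0.174)² = 0.16288 kg·m²; centre at d = 0.28 m, so I = I_cm + Md² gives I = 0.16288 + (5.38)(0.28)² = 0.58468 kg·m².
Total I = 0.093589 + 0.58468 = 0.67827 kg·m².

0.678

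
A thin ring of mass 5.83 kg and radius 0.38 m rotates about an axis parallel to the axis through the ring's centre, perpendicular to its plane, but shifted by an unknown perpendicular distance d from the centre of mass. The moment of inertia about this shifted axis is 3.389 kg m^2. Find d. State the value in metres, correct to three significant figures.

0.661

About the centre-of-mass axis, I_cm = MR² = (5.83)(0.38)² = 0.84185 kg m^2.
Parallel axis theorem: I = I_cm + Md², so Md² = 3.389 − 0.84185 = 2.5471 kg m^2.
d = √(2.5471 / 5.83) = 0.66099 m.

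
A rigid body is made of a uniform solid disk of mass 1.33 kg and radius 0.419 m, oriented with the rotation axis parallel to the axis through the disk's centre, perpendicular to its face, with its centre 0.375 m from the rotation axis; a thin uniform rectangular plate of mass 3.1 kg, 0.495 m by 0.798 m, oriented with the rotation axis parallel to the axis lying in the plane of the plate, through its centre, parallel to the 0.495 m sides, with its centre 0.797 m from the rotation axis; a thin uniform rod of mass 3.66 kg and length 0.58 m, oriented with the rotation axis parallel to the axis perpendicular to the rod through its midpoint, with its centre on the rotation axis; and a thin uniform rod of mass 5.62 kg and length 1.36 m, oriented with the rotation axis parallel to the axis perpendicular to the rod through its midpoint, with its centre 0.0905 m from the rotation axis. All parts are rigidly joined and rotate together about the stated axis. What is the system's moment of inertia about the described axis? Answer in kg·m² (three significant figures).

3.45

Solid disk: I_cm = (1/2)MR² = (1/2)(1.33)(0.419)² = 0.11675 kg·m²; centre at d = 0.375 m, so I = I_cm + Md² gives I = 0.11675 + (1.33)(0.375)² = 0.30378 kg·m².
Rectangular plate: I_cm = (1/12)Mb² = (1/12)(3.1)(0.798)² = 0.16451 kg·m²; centre at d = 0.797 m, so I = I_cm + Md² gives I = 0.16451 + (3.1)(0.797)² = 2.1337 kg·m².
Thin rod: I_cm = (1/12)ML² = (1/12)(3.66)(0.58)² = 0.1026 kg·m²; axis through the centre, so I = 0.1026 kg·m².
Thin rod: I_cm = (1/12)ML² = (1/12)(5.62)(1.36)² = 0.86623 kg·m²; centre at d = 0.0905 m, so I = I_cm + Md² gives I = 0.86623 + (5.62)(0.0905)² = 0.91226 kg·m².
Total I = 0.30378 + 2.1337 + 0.1026 + 0.91226 = 3.4523 kg·m².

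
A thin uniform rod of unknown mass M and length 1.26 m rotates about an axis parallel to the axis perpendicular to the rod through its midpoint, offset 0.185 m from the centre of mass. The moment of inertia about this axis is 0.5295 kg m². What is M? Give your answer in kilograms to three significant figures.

I = I_cm + Md² = (1/12)ML² + Md² = M·[0.0833333·(1.26)² + (0.185)²] = M·0.16653.
So M = 0.5295 / 0.16653 = 3.1797 kg.

3.18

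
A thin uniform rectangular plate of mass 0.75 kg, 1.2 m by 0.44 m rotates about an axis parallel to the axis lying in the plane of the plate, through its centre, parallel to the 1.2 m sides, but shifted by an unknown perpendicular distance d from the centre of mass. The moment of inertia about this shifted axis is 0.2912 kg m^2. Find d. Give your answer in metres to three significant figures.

0.610

About the centre-of-mass axis, I_cm = (1/12)Mb² = (1/12)(0.75)(0.44)² = 0.0121 kg m^2.
Parallel axis theorem: I = I_cm + Md², so Md² = 0.2912 − 0.0121 = 0.2791 kg m^2.
d = √(0.2791 / 0.75) = 0.61003 m.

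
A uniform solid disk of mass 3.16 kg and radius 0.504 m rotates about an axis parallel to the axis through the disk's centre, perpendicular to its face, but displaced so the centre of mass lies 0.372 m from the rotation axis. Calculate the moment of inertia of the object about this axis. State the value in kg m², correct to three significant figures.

I_cm = (1/2)MR² = (1/2)(3.16)(0.504)² = 0.40135 kg m²; centre at d = 0.372 m, so I = I_cm + Md² gives I = 0.40135 + (3.16)(0.372)² = 0.83864 kg m².

0.839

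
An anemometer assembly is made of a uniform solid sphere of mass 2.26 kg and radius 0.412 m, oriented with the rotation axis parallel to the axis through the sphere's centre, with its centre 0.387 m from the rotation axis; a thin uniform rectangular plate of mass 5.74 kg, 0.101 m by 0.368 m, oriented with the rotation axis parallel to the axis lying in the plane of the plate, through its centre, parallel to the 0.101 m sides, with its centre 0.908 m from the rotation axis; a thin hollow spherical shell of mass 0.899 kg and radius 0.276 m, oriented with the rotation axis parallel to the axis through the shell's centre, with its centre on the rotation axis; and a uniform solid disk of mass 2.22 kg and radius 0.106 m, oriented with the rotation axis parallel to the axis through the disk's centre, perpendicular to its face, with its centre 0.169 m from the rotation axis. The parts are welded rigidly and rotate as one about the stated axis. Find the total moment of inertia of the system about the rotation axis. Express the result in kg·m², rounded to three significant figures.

5.41

Solid sphere: I_cm = (2/5)MR² = (2/5)(2.26)(0.412)² = 0.15345 kg·m²; centre at d = 0.387 m, so I = I_cm + Md² gives I = 0.15345 + (2.26)(0.387)² = 0.49193 kg·m².
Rectangular plate: I_cm = (1/12)Mb² = (1/12)(5.74)(0.368)² = 0.064778 kg·m²; centre at d = 0.908 m, so I = I_cm + Md² gives I = 0.064778 + (5.74)(0.908)² = 4.7972 kg·m².
Spherical shell: I_cm = (2/3)MR² = (2/3)(0.899)(0.276)² = 0.045655 kg·m²; axis through the centre, so I = 0.045655 kg·m².
Solid disk: I_cm = (1/2)MR² = (1/2)(2.22)(0.106)² = 0.012472 kg·m²; centre at d = 0.169 m, so I = I_cm + Md² gives I = 0.012472 + (2.22)(0.169)² = 0.075877 kg·m².
Total I = 0.49193 + 4.7972 + 0.045655 + 0.075877 = 5.4107 kg·m².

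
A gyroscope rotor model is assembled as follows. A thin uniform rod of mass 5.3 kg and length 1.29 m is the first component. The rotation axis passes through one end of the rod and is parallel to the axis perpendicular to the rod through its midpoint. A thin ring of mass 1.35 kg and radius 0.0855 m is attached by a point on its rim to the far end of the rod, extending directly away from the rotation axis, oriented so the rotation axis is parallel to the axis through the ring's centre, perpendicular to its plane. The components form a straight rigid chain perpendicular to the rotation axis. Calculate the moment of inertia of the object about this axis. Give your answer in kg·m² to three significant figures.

Thin rod: I_cm = (1/12)ML² = (1/12)(5.3)(1.29)² = 0.73498 kg·m²; centre at d = 0.645 m, so the parallel axis theorem gives I = 0.73498 + (5.3)(0.645)² = 2.9399 kg·m².
Thin ring: I_cm = MR² = (1.35)(0.0855)² = 0.0098688 kg·m²; centre at d = 0.645 + 0.645 + 0.0855 = 1.3755 m, so the parallel axis theorem gives I = 0.0098688 + (1.35)(1.3755)² = 2.5641 kg·m².
Total I = 2.9399 + 2.5641 = 5.504 kg·m².

5.50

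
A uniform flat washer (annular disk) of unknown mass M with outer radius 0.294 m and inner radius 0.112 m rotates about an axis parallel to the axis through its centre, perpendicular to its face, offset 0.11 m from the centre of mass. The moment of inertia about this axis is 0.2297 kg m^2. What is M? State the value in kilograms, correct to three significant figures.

3.73

I = I_cm + Md² = (1/2)M(R²+r²) + Md² = M·[0.5·[(0.294)² + (0.112)²] + (0.11)²] = M·0.06159.
So M = 0.2297 / 0.06159 = 3.7295 kg.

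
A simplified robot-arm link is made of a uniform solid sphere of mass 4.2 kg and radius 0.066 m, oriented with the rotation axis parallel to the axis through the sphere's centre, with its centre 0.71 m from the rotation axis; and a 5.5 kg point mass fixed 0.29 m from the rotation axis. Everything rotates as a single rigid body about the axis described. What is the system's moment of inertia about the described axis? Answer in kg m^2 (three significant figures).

Solid sphere: I_cm = (2/5)MR² = (2/5)(4.2)(0.066)² = 0.0073181 kg m^2; centre at d = 0.71 m, so the parallel axis theorem gives I = 0.0073181 + (4.2)(0.71)² = 2.1245 kg m^2.
Point mass: I_cm = 0; centre at d = 0.29 m, so the parallel axis theorem gives I = 0 + (5.5)(0.29)² = 0.46255 kg m^2.
Total I = 2.1245 + 0.46255 = 2.5871 kg m^2.

2.59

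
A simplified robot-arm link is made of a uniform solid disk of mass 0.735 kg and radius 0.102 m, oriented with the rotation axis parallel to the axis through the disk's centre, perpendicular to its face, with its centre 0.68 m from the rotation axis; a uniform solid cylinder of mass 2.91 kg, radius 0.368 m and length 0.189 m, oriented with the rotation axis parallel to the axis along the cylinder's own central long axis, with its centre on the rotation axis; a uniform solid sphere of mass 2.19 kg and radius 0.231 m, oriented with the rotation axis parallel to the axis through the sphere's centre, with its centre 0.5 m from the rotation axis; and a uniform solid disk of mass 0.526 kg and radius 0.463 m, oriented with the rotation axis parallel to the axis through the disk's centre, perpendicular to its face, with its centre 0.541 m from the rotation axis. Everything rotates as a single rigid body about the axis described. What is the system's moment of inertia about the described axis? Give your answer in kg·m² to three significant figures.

Solid disk: I_cm = (1/2)MR² = (1/2)(0.735)(0.102)² = 0.0038235 kg·m²; centre at d = 0.68 m, so I = I_cm + Md² gives I = 0.0038235 + (0.735)(0.68)² = 0.34369 kg·m².
Solid cylinder: I_cm = (1/2)MR² = (1/2)(2.91)(0.368)² = 0.19704 kg·m²; axis through the centre, so I = 0.19704 kg·m².
Solid sphere: I_cm = (2/5)MR² = (2/5)(2.19)(0.231)² = 0.046744 kg·m²; centre at d = 0.5 m, so I = I_cm + Md² gives I = 0.046744 + (2.19)(0.5)² = 0.59424 kg·m².
Solid disk: I_cm = (1/2)MR² = (1/2)(0.526)(0.463)² = 0.056379 kg·m²; centre at d = 0.541 m, so I = I_cm + Md² gives I = 0.056379 + (0.526)(0.541)² = 0.21033 kg·m².
Total I = 0.34369 + 0.19704 + 0.59424 + 0.21033 = 1.3453 kg·m².

1.35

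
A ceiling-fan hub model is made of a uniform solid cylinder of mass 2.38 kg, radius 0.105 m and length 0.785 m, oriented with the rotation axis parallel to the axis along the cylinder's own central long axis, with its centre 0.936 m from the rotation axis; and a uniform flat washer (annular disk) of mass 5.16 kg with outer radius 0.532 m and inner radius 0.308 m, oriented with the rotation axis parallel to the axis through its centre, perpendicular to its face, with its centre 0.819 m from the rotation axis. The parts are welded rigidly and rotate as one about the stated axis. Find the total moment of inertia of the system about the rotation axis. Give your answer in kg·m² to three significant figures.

6.53

Solid cylinder: I_cm = (1/2)MR² = (1/2)(2.38)(0.105)² = 0.01312 kg·m²; centre at d = 0.936 m, so I = I_cm + Md² gives I = 0.01312 + (2.38)(0.936)² = 2.0982 kg·m².
Annular disk: I_cm = (1/2)M(R²+r²) = (1/2)(5.16)[(0.532)² + (0.308)²] = 0.97495 kg·m²; centre at d = 0.819 m, so I = I_cm + Md² gives I = 0.97495 + (5.16)(0.819)² = 4.4361 kg·m².
Total I = 2.0982 + 4.4361 = 6.5343 kg·m².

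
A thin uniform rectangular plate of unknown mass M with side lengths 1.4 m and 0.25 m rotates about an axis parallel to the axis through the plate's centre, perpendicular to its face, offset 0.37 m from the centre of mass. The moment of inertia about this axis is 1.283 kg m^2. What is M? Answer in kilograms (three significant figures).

4.20

I = I_cm + Md² = (1/12)M(a²+b²) + Md² = M·[0.0833333·[(1.4)² + (0.25)²] + (0.37)²] = M·0.30544.
So M = 1.283 / 0.30544 = 4.2005 kg.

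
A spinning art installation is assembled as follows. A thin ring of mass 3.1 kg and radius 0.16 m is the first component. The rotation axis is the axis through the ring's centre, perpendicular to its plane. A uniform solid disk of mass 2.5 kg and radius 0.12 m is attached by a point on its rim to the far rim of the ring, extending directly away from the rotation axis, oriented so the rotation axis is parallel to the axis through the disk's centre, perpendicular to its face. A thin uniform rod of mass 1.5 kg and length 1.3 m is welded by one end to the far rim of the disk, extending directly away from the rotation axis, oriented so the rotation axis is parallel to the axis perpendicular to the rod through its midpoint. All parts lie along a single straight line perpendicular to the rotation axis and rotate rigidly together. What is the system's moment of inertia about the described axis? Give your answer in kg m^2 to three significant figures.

2.16

Thin ring: I_cm = MR² = (3.1)(0.16)² = 0.07936 kg m^2; axis through the centre, so I = 0.07936 kg m^2.
Solid disk: I_cm = (1/2)MR² = (1/2)(2.5)(0.12)² = 0.018 kg m^2; centre at d = 0.16 + 0.12 = 0.28 m, so I = I_cm + Md² gives I = 0.018 + (2.5)(0.28)² = 0.214 kg m^2.
Thin rod: I_cm = (1/12)ML² = (1/12)(1.5)(1.3)² = 0.21125 kg m^2; centre at d = 0.16 + 0.12 + 0.12 + 0.65 = 1.05 m, so I = I_cm + Md² gives I = 0.21125 + (1.5)(1.05)² = 1.865 kg m^2.
Total I = 0.07936 + 0.214 + 1.865 = 2.1584 kg m^2.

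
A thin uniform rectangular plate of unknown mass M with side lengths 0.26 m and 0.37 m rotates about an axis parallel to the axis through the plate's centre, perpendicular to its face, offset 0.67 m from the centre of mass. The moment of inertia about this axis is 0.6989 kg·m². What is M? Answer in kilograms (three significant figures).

I = I_cm + Md² = (1/12)M(a²+b²) + Md² = M·[0.0833333·[(0.26)² + (0.37)²] + (0.67)²] = M·0.46594.
So M = 0.6989 / 0.46594 = 1.5 kg.

1.50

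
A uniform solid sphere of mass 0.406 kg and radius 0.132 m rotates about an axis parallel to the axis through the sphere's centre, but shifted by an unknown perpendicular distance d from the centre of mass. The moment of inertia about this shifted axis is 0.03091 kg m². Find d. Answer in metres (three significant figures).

About the centre-of-mass axis, I_cm = (2/5)MR² = (2/5)(0.406)(0.132)² = 0.0028297 kg m².
Parallel axis theorem: I = I_cm + Md², so Md² = 0.03091 − 0.0028297 = 0.02808 kg m².
d = √(0.02808 / 0.406) = 0.26299 m.

0.263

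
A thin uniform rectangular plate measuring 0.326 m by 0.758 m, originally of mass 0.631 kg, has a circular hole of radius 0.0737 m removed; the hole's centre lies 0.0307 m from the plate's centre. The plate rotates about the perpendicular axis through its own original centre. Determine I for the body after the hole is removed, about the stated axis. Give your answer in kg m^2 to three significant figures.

0.0356

Unpierced body about its centre: I₀ = (1/12)M(a²+b²) = (1/12)(0.631)[(0.326)² + (0.758)²] = 0.035801 kg m^2.
The removed disk has mass m = M·πr²/(ab) = (0.631)·π(0.0737)²/(0.326·0.758) = 0.043574 kg (same uniform areal density).
Its moment of inertia about the rotation axis (parallel-axis theorem): I_hole = (1/2)mr² + md² = (1/2)(0.043574)(0.0737)² + (0.043574)(0.0307)² = 0.00015941 kg m^2.
Treating the hole as negative mass, I = I₀ − I_hole = 0.035801 − 0.00015941 = 0.035641 kg m^2.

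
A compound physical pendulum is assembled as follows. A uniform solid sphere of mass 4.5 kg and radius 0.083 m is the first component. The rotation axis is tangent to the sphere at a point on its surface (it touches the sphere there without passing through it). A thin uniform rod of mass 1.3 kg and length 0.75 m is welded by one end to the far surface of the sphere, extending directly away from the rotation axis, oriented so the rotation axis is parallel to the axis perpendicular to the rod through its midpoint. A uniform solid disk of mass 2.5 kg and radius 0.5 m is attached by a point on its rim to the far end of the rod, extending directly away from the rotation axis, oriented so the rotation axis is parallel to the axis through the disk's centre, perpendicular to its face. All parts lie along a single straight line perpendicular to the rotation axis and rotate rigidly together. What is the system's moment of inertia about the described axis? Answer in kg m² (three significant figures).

5.81

Solid sphere: I_cm = (2/5)MR² = (2/5)(4.5)(0.083)² = 0.0124 kg m²; centre at d = 0.083 m, so the parallel axis theorem gives I = 0.0124 + (4.5)(0.083)² = 0.043401 kg m².
Thin rod: I_cm = (1/12)ML² = (1/12)(1.3)(0.75)² = 0.060938 kg m²; centre at d = 0.083 + 0.083 + 0.375 = 0.541 m, so the parallel axis theorem gives I = 0.060938 + (1.3)(0.541)² = 0.44142 kg m².
Solid disk: I_cm = (1/2)MR² = (1/2)(2.5)(0.5)² = 0.3125 kg m²; centre at d = 0.083 + 0.083 + 0.375 + 0.375 + 0.5 = 1.416 m, so the parallel axis theorem gives I = 0.3125 + (2.5)(1.416)² = 5.3251 kg m².
Total I = 0.043401 + 0.44142 + 5.3251 = 5.81 kg m².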